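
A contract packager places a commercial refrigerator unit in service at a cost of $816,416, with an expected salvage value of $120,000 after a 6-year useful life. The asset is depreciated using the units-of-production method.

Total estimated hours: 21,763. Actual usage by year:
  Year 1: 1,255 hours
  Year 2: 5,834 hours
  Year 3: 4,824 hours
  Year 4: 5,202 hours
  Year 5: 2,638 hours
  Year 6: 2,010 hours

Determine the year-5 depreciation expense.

$84,416

Depreciable base = $816,416 − $120,000 = $696,416.
Rate = $696,416 / 21,763 hours = $32 per hour.
Year 1: 1,255 × $32 = $40,160. Book value $776,256.
Year 2: 5,834 × $32 = $186,688. Book value $589,568.
Year 3: 4,824 × $32 = $154,368. Book value $435,200.
Year 4: 5,202 × $32 = $166,464. Book value $268,736.
Year 5: 2,638 × $32 = $84,416. Book value $184,320.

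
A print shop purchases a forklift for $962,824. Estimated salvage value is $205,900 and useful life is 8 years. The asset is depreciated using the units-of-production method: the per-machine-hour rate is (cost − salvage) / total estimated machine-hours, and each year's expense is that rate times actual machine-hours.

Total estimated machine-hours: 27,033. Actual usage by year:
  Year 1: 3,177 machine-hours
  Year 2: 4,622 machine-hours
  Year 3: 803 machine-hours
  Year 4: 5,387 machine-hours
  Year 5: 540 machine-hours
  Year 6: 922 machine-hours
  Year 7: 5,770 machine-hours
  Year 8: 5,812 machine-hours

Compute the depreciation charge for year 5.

$15,120

Depreciable base = $962,824 − $205,900 = $756,924.
Rate = $756,924 / 27,033 machine-hours = $28 per machine-hour.
Year 1: 3,177 × $28 = $88,956. Book value $873,868.
Year 2: 4,622 × $28 = $129,416. Book value $744,452.
Year 3: 803 × $28 = $22,484. Book value $721,968.
Year 4: 5,387 × $28 = $150,836. Book value $571,132.
Year 5: 540 × $28 = $15,120. Book value $556,012.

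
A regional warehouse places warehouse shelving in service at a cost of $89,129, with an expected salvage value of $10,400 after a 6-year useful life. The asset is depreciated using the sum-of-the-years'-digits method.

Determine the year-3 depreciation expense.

$14,996

Depreciable base = $89,129 − $10,400 = $78,729.
Sum of the years' digits = 6+5+4+3+2+1 = 21.
Year 1: $78,729 × 6/21 = $22,494. Book value $66,635.
Year 2: $78,729 × 5/21 = $18,745. Book value $47,890.
Year 3: $78,729 × 4/21 = $14,996. Book value $32,894.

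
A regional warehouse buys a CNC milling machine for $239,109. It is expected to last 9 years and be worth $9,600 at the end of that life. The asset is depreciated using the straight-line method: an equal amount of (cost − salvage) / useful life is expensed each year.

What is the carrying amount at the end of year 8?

$35,101

Depreciable base = $239,109 − $9,600 = $229,509.
Annual expense = $229,509 / 9 = $25,501.
End of year 1: book value $213,608.
End of year 2: book value $188,107.
End of year 3: book value $162,606.
End of year 4: book value $137,105.
End of year 5: book value $111,604.
End of year 6: book value $86,103.
End of year 7: book value $60,602.
End of year 8: book value $35,101.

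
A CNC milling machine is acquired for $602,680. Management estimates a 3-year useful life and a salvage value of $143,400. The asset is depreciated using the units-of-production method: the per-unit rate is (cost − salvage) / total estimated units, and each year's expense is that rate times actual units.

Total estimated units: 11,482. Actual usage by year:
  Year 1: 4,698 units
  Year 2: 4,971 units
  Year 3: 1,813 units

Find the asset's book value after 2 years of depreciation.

Depreciable base = $602,680 − $143,400 = $459,280.
Rate = $459,280 / 11,482 units = $40 per unit.
Year 1: 4,698 × $40 = $187,920. Book value $414,760.
Year 2: 4,971 × $40 = $198,840. Book value $215,920.

$215,920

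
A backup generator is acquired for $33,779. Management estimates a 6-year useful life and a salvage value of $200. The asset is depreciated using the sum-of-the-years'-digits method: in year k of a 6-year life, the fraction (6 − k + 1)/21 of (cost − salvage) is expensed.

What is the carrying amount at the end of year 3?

Depreciable base = $33,779 − $200 = $33,579.
Sum of the years' digits = 6+5+4+3+2+1 = 21.
Year 1: $33,579 × 6/21 = $9,594. Book value $24,185.
Year 2: $33,579 × 5/21 = $7,995. Book value $16,190.
Year 3: $33,579 × 4/21 = $6,396. Book value $9,794.

$9,794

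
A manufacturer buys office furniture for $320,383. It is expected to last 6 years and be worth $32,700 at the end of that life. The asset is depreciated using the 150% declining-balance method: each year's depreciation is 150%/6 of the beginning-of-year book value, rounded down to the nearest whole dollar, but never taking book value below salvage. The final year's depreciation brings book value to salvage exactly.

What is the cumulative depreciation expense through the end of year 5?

Depreciable base = $320,383 − $32,700 = $287,683.
Year 1: ⌊$320,383 × 150%/6⌋ = $80,095. Book value $240,288.
Year 2: ⌊$240,288 × 150%/6⌋ = $60,072. Book value $180,216.
Year 3: ⌊$180,216 × 150%/6⌋ = $45,054. Book value $135,162.
Year 4: ⌊$135,162 × 150%/6⌋ = $33,790. Book value $101,372.
Year 5: ⌊$101,372 × 150%/6⌋ = $25,343. Book value $76,029.
Accumulated through year 5 = $320,383 − $76,029 = $244,354.

$244,354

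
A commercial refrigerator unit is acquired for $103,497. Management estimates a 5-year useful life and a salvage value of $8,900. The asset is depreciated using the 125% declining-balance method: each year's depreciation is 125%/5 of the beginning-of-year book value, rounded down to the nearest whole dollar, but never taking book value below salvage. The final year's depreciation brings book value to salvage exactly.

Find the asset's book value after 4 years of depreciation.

Depreciable base = $103,497 − $8,900 = $94,597.
Year 1: ⌊$103,497 × 125%/5⌋ = $25,874. Book value $77,623.
Year 2: ⌊$77,623 × 125%/5⌋ = $19,405. Book value $58,218.
Year 3: ⌊$58,218 × 125%/5⌋ = $14,554. Book value $43,664.
Year 4: ⌊$43,664 × 125%/5⌋ = $10,916. Book value $32,748.

$32,748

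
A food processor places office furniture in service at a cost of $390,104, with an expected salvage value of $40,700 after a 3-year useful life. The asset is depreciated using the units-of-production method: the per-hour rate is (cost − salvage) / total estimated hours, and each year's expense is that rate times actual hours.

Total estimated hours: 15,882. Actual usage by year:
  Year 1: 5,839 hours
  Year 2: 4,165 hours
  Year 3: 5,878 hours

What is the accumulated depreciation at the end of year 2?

$220,088

Depreciable base = $390,104 − $40,700 = $349,404.
Rate = $349,404 / 15,882 hours = $22 per hour.
Year 1: 5,839 × $22 = $128,458. Book value $261,646.
Year 2: 4,165 × $22 = $91,630. Book value $170,016.
Accumulated through year 2 = $390,104 − $170,016 = $220,088.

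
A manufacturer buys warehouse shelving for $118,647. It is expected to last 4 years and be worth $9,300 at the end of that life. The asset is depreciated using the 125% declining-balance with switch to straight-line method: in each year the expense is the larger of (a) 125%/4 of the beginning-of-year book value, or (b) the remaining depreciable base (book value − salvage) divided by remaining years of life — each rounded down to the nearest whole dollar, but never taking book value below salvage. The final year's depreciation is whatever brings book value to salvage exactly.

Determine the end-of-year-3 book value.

Depreciable base = $118,647 − $9,300 = $109,347.
Year 1: DB = ⌊$118,647 × 125%/4⌋ = $37,077; SL = ⌊$109,347/4⌋ = $27,336 → take DB $37,077. Book value $81,570.
Year 2: DB = ⌊$81,570 × 125%/4⌋ = $25,490; SL = ⌊$72,270/3⌋ = $24,090 → take DB $25,490. Book value $56,080.
Year 3: DB = ⌊$56,080 × 125%/4⌋ = $17,525; SL = ⌊$46,780/2⌋ = $23,390 → take SL $23,390. Book value $32,690.

$32,690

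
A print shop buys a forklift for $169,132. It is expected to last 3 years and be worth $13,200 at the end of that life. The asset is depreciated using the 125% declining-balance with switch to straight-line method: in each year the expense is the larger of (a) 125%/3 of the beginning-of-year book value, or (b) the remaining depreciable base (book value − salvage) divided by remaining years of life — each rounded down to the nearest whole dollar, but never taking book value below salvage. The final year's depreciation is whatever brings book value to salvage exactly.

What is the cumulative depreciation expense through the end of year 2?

Depreciable base = $169,132 − $13,200 = $155,932.
Year 1: DB = ⌊$169,132 × 125%/3⌋ = $70,471; SL = ⌊$155,932/3⌋ = $51,977 → take DB $70,471. Book value $98,661.
Year 2: DB = ⌊$98,661 × 125%/3⌋ = $41,108; SL = ⌊$85,461/2⌋ = $42,730 → take SL $42,730. Book value $55,931.
Accumulated through year 2 = $169,132 − $55,931 = $113,201.

$113,201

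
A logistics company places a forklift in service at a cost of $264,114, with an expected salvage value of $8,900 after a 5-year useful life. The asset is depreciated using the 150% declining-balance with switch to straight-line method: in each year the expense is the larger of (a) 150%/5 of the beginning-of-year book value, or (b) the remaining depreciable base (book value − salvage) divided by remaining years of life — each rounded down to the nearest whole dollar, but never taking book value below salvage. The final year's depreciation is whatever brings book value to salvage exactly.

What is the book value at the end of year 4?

Depreciable base = $264,114 − $8,900 = $255,214.
Year 1: DB = ⌊$264,114 × 150%/5⌋ = $79,234; SL = ⌊$255,214/5⌋ = $51,042 → take DB $79,234. Book value $184,880.
Year 2: DB = ⌊$184,880 × 150%/5⌋ = $55,464; SL = ⌊$175,980/4⌋ = $43,995 → take DB $55,464. Book value $129,416.
Year 3: DB = ⌊$129,416 × 150%/5⌋ = $38,824; SL = ⌊$120,516/3⌋ = $40,172 → take SL $40,172. Book value $89,244.
Year 4: DB = ⌊$89,244 × 150%/5⌋ = $26,773; SL = ⌊$80,344/2⌋ = $40,172 → take SL $40,172. Book value $49,072.

$49,072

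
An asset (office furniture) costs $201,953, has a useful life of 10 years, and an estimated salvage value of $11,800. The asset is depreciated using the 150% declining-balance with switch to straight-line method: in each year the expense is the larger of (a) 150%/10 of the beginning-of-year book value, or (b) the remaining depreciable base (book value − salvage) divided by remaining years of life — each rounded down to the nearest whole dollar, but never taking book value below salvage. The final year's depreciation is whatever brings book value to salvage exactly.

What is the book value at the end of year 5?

Depreciable base = $201,953 − $11,800 = $190,153.
Year 1: DB = ⌊$201,953 × 150%/10⌋ = $30,292; SL = ⌊$190,153/10⌋ = $19,015 → take DB $30,292. Book value $171,661.
Year 2: DB = ⌊$171,661 × 150%/10⌋ = $25,749; SL = ⌊$159,861/9⌋ = $17,762 → take DB $25,749. Book value $145,912.
Year 3: DB = ⌊$145,912 × 150%/10⌋ = $21,886; SL = ⌊$134,112/8⌋ = $16,764 → take DB $21,886. Book value $124,026.
Year 4: DB = ⌊$124,026 × 150%/10⌋ = $18,603; SL = ⌊$112,226/7⌋ = $16,032 → take DB $18,603. Book value $105,423.
Year 5: DB = ⌊$105,423 × 150%/10⌋ = $15,813; SL = ⌊$93,623/6⌋ = $15,603 → take DB $15,813. Book value $89,610.

$89,610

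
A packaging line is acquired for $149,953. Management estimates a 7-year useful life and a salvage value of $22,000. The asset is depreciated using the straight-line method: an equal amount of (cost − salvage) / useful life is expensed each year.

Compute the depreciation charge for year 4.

Depreciable base = $149,953 − $22,000 = $127,953.
Annual expense = $127,953 / 7 = $18,279.

$18,279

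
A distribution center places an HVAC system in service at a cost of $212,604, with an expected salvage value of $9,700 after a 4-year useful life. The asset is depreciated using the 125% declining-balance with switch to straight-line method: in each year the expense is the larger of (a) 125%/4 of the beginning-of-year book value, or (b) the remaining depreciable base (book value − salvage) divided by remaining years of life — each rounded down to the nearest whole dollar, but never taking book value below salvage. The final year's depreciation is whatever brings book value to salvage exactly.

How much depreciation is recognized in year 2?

Depreciable base = $212,604 − $9,700 = $202,904.
Year 1: DB = ⌊$212,604 × 125%/4⌋ = $66,438; SL = ⌊$202,904/4⌋ = $50,726 → take DB $66,438. Book value $146,166.
Year 2: DB = ⌊$146,166 × 125%/4⌋ = $45,676; SL = ⌊$136,466/3⌋ = $45,488 → take DB $45,676. Book value $100,490.

$45,676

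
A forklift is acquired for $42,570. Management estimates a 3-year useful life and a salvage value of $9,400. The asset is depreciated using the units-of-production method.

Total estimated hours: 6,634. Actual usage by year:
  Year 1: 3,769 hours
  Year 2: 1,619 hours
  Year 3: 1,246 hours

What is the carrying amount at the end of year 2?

Depreciable base = $42,570 − $9,400 = $33,170.
Rate = $33,170 / 6,634 hours = $5 per hour.
Year 1: 3,769 × $5 = $18,845. Book value $23,725.
Year 2: 1,619 × $5 = $8,095. Book value $15,630.

$15,630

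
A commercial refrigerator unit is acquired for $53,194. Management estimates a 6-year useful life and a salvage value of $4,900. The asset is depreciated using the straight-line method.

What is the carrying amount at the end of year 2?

Depreciable base = $53,194 − $4,900 = $48,294.
Annual expense = $48,294 / 6 = $8,049.
End of year 1: book value $45,145.
End of year 2: book value $37,096.

$37,096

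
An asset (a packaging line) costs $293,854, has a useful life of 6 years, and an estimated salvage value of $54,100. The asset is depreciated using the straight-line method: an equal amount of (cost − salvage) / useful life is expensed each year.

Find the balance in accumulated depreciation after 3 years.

Depreciable base = $293,854 − $54,100 = $239,754.
Annual expense = $239,754 / 6 = $39,959.
End of year 1: book value $253,895.
End of year 2: book value $213,936.
End of year 3: book value $173,977.
Accumulated through year 3 = $293,854 − $173,977 = $119,877.

$119,877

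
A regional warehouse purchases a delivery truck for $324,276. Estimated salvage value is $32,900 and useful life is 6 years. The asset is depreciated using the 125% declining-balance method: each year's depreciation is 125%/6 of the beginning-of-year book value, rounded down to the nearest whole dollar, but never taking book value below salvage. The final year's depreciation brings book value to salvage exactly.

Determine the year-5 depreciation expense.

Depreciable base = $324,276 − $32,900 = $291,376.
Year 1: ⌊$324,276 × 125%/6⌋ = $67,557. Book value $256,719.
Year 2: ⌊$256,719 × 125%/6⌋ = $53,483. Book value $203,236.
Year 3: ⌊$203,236 × 125%/6⌋ = $42,340. Book value $160,896.
Year 4: ⌊$160,896 × 125%/6⌋ = $33,520. Book value $127,376.
Year 5: ⌊$127,376 × 125%/6⌋ = $26,536. Book value $100,840.

$26,536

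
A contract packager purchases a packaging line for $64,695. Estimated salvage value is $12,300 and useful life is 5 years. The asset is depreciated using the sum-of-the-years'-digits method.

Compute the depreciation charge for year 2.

$13,972

Depreciable base = $64,695 − $12,300 = $52,395.
Sum of the years' digits = 5+4+3+2+1 = 15.
Year 1: $52,395 × 5/15 = $17,465. Book value $47,230.
Year 2: $52,395 × 4/15 = $13,972. Book value $33,258.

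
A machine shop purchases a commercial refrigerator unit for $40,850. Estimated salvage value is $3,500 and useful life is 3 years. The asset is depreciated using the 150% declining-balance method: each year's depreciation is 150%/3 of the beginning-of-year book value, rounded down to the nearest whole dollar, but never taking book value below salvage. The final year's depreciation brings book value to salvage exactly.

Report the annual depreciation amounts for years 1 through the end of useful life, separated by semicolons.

$20,425; $10,212; $6,713

Depreciable base = $40,850 − $3,500 = $37,350.
Year 1: ⌊$40,850 × 150%/3⌋ = $20,425. Book value $20,425.
Year 2: ⌊$20,425 × 150%/3⌋ = $10,212. Book value $10,213.
Year 3 (final): $10,213 − $3,500 = $6,713. Book value $3,500.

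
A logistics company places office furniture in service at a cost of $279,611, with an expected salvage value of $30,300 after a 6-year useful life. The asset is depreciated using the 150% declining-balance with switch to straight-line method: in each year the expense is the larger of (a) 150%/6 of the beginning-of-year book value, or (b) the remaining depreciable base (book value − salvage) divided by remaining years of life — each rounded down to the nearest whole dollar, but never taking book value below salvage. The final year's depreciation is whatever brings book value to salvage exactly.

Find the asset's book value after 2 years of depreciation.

$157,282

Depreciable base = $279,611 − $30,300 = $249,311.
Year 1: DB = ⌊$279,611 × 150%/6⌋ = $69,902; SL = ⌊$249,311/6⌋ = $41,551 → take DB $69,902. Book value $209,709.
Year 2: DB = ⌊$209,709 × 150%/6⌋ = $52,427; SL = ⌊$179,409/5⌋ = $35,881 → take DB $52,427. Book value $157,282.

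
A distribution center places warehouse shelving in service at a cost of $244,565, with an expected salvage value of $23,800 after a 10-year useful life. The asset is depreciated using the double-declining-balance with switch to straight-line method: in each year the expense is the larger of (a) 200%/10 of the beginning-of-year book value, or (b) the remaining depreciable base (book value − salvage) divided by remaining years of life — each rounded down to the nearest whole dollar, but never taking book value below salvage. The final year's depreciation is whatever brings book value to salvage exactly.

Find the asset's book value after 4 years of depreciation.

Depreciable base = $244,565 − $23,800 = $220,765.
Year 1: DB = ⌊$244,565 × 200%/10⌋ = $48,913; SL = ⌊$220,765/10⌋ = $22,076 → take DB $48,913. Book value $195,652.
Year 2: DB = ⌊$195,652 × 200%/10⌋ = $39,130; SL = ⌊$171,852/9⌋ = $19,094 → take DB $39,130. Book value $156,522.
Year 3: DB = ⌊$156,522 × 200%/10⌋ = $31,304; SL = ⌊$132,722/8⌋ = $16,590 → take DB $31,304. Book value $125,218.
Year 4: DB = ⌊$125,218 × 200%/10⌋ = $25,043; SL = ⌊$101,418/7⌋ = $14,488 → take DB $25,043. Book value $100,175.

$100,175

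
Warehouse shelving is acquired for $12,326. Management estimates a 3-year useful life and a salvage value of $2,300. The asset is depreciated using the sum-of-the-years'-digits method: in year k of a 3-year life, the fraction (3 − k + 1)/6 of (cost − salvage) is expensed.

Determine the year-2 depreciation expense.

Depreciable base = $12,326 − $2,300 = $10,026.
Sum of the years' digits = 3+2+1 = 6.
Year 1: $10,026 × 3/6 = $5,013. Book value $7,313.
Year 2: $10,026 × 2/6 = $3,342. Book value $3,971.

$3,342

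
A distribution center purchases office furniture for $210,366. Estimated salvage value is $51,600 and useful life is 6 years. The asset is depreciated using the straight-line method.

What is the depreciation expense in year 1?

Depreciable base = $210,366 − $51,600 = $158,766.
Annual expense = $158,766 / 6 = $26,461.

$26,461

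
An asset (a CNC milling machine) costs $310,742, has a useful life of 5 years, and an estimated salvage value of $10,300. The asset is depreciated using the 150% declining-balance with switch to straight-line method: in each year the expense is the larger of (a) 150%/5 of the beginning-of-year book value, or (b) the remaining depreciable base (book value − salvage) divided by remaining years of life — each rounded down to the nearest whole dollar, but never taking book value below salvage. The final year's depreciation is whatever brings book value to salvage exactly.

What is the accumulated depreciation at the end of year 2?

$158,478

Depreciable base = $310,742 − $10,300 = $300,442.
Year 1: DB = ⌊$310,742 × 150%/5⌋ = $93,222; SL = ⌊$300,442/5⌋ = $60,088 → take DB $93,222. Book value $217,520.
Year 2: DB = ⌊$217,520 × 150%/5⌋ = $65,256; SL = ⌊$207,220/4⌋ = $51,805 → take DB $65,256. Book value $152,264.
Accumulated through year 2 = $310,742 − $152,264 = $158,478.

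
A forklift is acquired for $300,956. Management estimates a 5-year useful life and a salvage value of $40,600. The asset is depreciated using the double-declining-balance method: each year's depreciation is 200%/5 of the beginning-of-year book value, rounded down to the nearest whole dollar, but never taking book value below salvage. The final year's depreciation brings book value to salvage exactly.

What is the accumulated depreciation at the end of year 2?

$192,611

Depreciable base = $300,956 − $40,600 = $260,356.
Year 1: ⌊$300,956 × 200%/5⌋ = $120,382. Book value $180,574.
Year 2: ⌊$180,574 × 200%/5⌋ = $72,229. Book value $108,345.
Accumulated through year 2 = $300,956 − $108,345 = $192,611.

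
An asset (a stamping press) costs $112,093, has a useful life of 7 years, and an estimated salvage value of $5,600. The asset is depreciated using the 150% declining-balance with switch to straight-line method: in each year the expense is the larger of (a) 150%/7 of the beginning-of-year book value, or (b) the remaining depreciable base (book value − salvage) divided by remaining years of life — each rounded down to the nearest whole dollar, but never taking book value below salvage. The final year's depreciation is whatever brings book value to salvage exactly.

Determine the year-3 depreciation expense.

Depreciable base = $112,093 − $5,600 = $106,493.
Year 1: DB = ⌊$112,093 × 150%/7⌋ = $24,019; SL = ⌊$106,493/7⌋ = $15,213 → take DB $24,019. Book value $88,074.
Year 2: DB = ⌊$88,074 × 150%/7⌋ = $18,873; SL = ⌊$82,474/6⌋ = $13,745 → take DB $18,873. Book value $69,201.
Year 3: DB = ⌊$69,201 × 150%/7⌋ = $14,828; SL = ⌊$63,601/5⌋ = $12,720 → take DB $14,828. Book value $54,373.

$14,828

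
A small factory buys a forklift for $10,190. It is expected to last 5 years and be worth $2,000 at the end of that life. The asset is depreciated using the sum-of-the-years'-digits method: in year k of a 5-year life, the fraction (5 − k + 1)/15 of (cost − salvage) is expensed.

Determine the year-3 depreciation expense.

$1,638

Depreciable base = $10,190 − $2,000 = $8,190.
Sum of the years' digits = 5+4+3+2+1 = 15.
Year 1: $8,190 × 5/15 = $2,730. Book value $7,460.
Year 2: $8,190 × 4/15 = $2,184. Book value $5,276.
Year 3: $8,190 × 3/15 = $1,638. Book value $3,638.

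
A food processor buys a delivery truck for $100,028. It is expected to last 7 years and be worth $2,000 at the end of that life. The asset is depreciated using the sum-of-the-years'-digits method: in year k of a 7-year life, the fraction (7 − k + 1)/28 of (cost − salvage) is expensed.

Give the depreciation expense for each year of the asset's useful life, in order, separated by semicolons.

$24,507; $21,006; $17,505; $14,004; $10,503; $7,002; $3,501

Depreciable base = $100,028 − $2,000 = $98,028.
Sum of the years' digits = 7+6+5+4+3+2+1 = 28.
Year 1: $98,028 × 7/28 = $24,507. Book value $75,521.
Year 2: $98,028 × 6/28 = $21,006. Book value $54,515.
Year 3: $98,028 × 5/28 = $17,505. Book value $37,010.
Year 4: $98,028 × 4/28 = $14,004. Book value $23,006.
Year 5: $98,028 × 3/28 = $10,503. Book value $12,503.
Year 6: $98,028 × 2/28 = $7,002. Book value $5,501.
Year 7: $98,028 × 1/28 = $3,501. Book value $2,000.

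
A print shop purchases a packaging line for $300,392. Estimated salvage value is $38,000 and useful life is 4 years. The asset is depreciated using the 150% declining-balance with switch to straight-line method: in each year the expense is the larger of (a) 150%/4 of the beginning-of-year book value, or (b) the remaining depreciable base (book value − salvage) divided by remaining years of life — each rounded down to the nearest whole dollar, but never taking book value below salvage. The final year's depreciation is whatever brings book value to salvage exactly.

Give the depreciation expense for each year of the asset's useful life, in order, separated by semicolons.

Depreciable base = $300,392 − $38,000 = $262,392.
Year 1: DB = ⌊$300,392 × 150%/4⌋ = $112,647; SL = ⌊$262,392/4⌋ = $65,598 → take DB $112,647. Book value $187,745.
Year 2: DB = ⌊$187,745 × 150%/4⌋ = $70,404; SL = ⌊$149,745/3⌋ = $49,915 → take DB $70,404. Book value $117,341.
Year 3: DB = ⌊$117,341 × 150%/4⌋ = $44,002; SL = ⌊$79,341/2⌋ = $39,670 → take DB $44,002. Book value $73,339.
Year 4 (final): $73,339 − $38,000 = $35,339. Book value $38,000.

$112,647; $70,404; $44,002; $35,339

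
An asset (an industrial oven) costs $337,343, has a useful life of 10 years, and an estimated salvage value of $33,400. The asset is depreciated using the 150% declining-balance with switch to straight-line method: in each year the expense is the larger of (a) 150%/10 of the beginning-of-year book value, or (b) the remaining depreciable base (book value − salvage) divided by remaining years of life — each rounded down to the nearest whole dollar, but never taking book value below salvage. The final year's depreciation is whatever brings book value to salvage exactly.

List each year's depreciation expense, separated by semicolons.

$50,601; $43,011; $36,559; $31,075; $26,414; $23,256; $23,256; $23,257; $23,257; $23,257

Depreciable base = $337,343 − $33,400 = $303,943.
Year 1: DB = ⌊$337,343 × 150%/10⌋ = $50,601; SL = ⌊$303,943/10⌋ = $30,394 → take DB $50,601. Book value $286,742.
Year 2: DB = ⌊$286,742 × 150%/10⌋ = $43,011; SL = ⌊$253,342/9⌋ = $28,149 → take DB $43,011. Book value $243,731.
Year 3: DB = ⌊$243,731 × 150%/10⌋ = $36,559; SL = ⌊$210,331/8⌋ = $26,291 → take DB $36,559. Book value $207,172.
Year 4: DB = ⌊$207,172 × 150%/10⌋ = $31,075; SL = ⌊$173,772/7⌋ = $24,824 → take DB $31,075. Book value $176,097.
Year 5: DB = ⌊$176,097 × 150%/10⌋ = $26,414; SL = ⌊$142,697/6⌋ = $23,782 → take DB $26,414. Book value $149,683.
Year 6: DB = ⌊$149,683 × 150%/10⌋ = $22,452; SL = ⌊$116,283/5⌋ = $23,256 → take SL $23,256. Book value $126,427.
Year 7: DB = ⌊$126,427 × 150%/10⌋ = $18,964; SL = ⌊$93,027/4⌋ = $23,256 → take SL $23,256. Book value $103,171.
Year 8: DB = ⌊$103,171 × 150%/10⌋ = $15,475; SL = ⌊$69,771/3⌋ = $23,257 → take SL $23,257. Book value $79,914.
Year 9: DB = ⌊$79,914 × 150%/10⌋ = $11,987; SL = ⌊$46,514/2⌋ = $23,257 → take SL $23,257. Book value $56,657.
Year 10 (final): $56,657 − $33,400 = $23,257. Book value $33,400.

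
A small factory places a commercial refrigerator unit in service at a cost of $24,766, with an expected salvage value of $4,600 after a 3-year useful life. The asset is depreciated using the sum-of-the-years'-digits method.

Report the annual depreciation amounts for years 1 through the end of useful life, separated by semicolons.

$10,083; $6,722; $3,361

Depreciable base = $24,766 − $4,600 = $20,166.
Sum of the years' digits = 3+2+1 = 6.
Year 1: $20,166 × 3/6 = $10,083. Book value $14,683.
Year 2: $20,166 × 2/6 = $6,722. Book value $7,961.
Year 3: $20,166 × 1/6 = $3,361. Book value $4,600.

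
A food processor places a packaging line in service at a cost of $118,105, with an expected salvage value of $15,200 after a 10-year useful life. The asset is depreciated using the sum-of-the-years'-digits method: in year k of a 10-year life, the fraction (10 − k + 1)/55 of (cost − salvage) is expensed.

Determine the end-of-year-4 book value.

Depreciable base = $118,105 − $15,200 = $102,905.
Sum of the years' digits = 10+9+8+7+6+5+4+3+2+1 = 55.
Year 1: $102,905 × 10/55 = $18,710. Book value $99,395.
Year 2: $102,905 × 9/55 = $16,839. Book value $82,556.
Year 3: $102,905 × 8/55 = $14,968. Book value $67,588.
Year 4: $102,905 × 7/55 = $13,097. Book value $54,491.

$54,491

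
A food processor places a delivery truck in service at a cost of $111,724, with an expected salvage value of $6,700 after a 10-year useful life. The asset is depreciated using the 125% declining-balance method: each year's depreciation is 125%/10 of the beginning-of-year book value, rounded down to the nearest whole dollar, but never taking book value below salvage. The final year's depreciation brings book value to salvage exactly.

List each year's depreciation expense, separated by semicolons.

Depreciable base = $111,724 − $6,700 = $105,024.
Year 1: ⌊$111,724 × 125%/10⌋ = $13,965. Book value $97,759.
Year 2: ⌊$97,759 × 125%/10⌋ = $12,219. Book value $85,540.
Year 3: ⌊$85,540 × 125%/10⌋ = $10,692. Book value $74,848.
Year 4: ⌊$74,848 × 125%/10⌋ = $9,356. Book value $65,492.
Year 5: ⌊$65,492 × 125%/10⌋ = $8,186. Book value $57,306.
Year 6: ⌊$57,306 × 125%/10⌋ = $7,163. Book value $50,143.
Year 7: ⌊$50,143 × 125%/10⌋ = $6,267. Book value $43,876.
Year 8: ⌊$43,876 × 125%/10⌋ = $5,484. Book value $38,392.
Year 9: ⌊$38,392 × 125%/10⌋ = $4,799. Book value $33,593.
Year 10 (final): $33,593 − $6,700 = $26,893. Book value $6,700.

$13,965; $12,219; $10,692; $9,356; $8,186; $7,163; $6,267; $5,484; $4,799; $26,893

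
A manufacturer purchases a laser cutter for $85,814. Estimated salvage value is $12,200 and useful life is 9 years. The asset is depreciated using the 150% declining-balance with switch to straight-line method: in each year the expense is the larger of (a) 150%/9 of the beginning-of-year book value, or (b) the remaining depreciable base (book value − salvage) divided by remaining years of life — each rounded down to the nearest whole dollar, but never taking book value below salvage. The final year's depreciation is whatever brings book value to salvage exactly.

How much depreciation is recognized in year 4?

$8,277

Depreciable base = $85,814 − $12,200 = $73,614.
Year 1: DB = ⌊$85,814 × 150%/9⌋ = $14,302; SL = ⌊$73,614/9⌋ = $8,179 → take DB $14,302. Book value $71,512.
Year 2: DB = ⌊$71,512 × 150%/9⌋ = $11,918; SL = ⌊$59,312/8⌋ = $7,414 → take DB $11,918. Book value $59,594.
Year 3: DB = ⌊$59,594 × 150%/9⌋ = $9,932; SL = ⌊$47,394/7⌋ = $6,770 → take DB $9,932. Book value $49,662.
Year 4: DB = ⌊$49,662 × 150%/9⌋ = $8,277; SL = ⌊$37,462/6⌋ = $6,243 → take DB $8,277. Book value $41,385.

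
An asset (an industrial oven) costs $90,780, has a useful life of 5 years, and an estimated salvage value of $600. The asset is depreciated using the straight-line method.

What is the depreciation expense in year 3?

Depreciable base = $90,780 − $600 = $90,180.
Annual expense = $90,180 / 5 = $18,036.

$18,036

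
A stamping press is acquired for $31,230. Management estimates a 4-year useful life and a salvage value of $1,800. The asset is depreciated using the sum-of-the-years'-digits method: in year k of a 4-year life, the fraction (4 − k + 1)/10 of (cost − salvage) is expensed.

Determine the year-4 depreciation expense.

Depreciable base = $31,230 − $1,800 = $29,430.
Sum of the years' digits = 4+3+2+1 = 10.
Year 1: $29,430 × 4/10 = $11,772. Book value $19,458.
Year 2: $29,430 × 3/10 = $8,829. Book value $10,629.
Year 3: $29,430 × 2/10 = $5,886. Book value $4,743.
Year 4: $29,430 × 1/10 = $2,943. Book value $1,800.

$2,943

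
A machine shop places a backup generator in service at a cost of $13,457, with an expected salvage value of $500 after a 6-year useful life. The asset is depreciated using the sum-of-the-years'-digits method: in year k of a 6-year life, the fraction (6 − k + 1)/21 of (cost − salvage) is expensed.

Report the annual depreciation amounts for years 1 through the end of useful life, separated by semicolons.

$3,702; $3,085; $2,468; $1,851; $1,234; $617

Depreciable base = $13,457 − $500 = $12,957.
Sum of the years' digits = 6+5+4+3+2+1 = 21.
Year 1: $12,957 × 6/21 = $3,702. Book value $9,755.
Year 2: $12,957 × 5/21 = $3,085. Book value $6,670.
Year 3: $12,957 × 4/21 = $2,468. Book value $4,202.
Year 4: $12,957 × 3/21 = $1,851. Book value $2,351.
Year 5: $12,957 × 2/21 = $1,234. Book value $1,117.
Year 6: $12,957 × 1/21 = $617. Book value $500.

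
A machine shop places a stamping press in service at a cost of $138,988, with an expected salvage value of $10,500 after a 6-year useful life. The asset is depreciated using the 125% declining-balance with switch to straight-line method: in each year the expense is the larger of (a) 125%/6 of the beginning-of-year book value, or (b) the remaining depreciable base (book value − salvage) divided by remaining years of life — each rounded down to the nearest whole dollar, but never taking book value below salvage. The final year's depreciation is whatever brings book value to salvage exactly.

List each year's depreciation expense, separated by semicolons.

Depreciable base = $138,988 − $10,500 = $128,488.
Year 1: DB = ⌊$138,988 × 125%/6⌋ = $28,955; SL = ⌊$128,488/6⌋ = $21,414 → take DB $28,955. Book value $110,033.
Year 2: DB = ⌊$110,033 × 125%/6⌋ = $22,923; SL = ⌊$99,533/5⌋ = $19,906 → take DB $22,923. Book value $87,110.
Year 3: DB = ⌊$87,110 × 125%/6⌋ = $18,147; SL = ⌊$76,610/4⌋ = $19,152 → take SL $19,152. Book value $67,958.
Year 4: DB = ⌊$67,958 × 125%/6⌋ = $14,157; SL = ⌊$57,458/3⌋ = $19,152 → take SL $19,152. Book value $48,806.
Year 5: DB = ⌊$48,806 × 125%/6⌋ = $10,167; SL = ⌊$38,306/2⌋ = $19,153 → take SL $19,153. Book value $29,653.
Year 6 (final): $29,653 − $10,500 = $19,153. Book value $10,500.

$28,955; $22,923; $19,152; $19,152; $19,153; $19,153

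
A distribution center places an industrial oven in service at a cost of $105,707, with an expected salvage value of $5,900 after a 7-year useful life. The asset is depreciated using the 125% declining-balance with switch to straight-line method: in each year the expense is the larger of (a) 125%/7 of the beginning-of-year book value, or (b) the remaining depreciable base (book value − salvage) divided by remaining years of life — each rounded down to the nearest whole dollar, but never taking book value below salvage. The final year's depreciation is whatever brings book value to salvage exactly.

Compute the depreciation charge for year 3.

Depreciable base = $105,707 − $5,900 = $99,807.
Year 1: DB = ⌊$105,707 × 125%/7⌋ = $18,876; SL = ⌊$99,807/7⌋ = $14,258 → take DB $18,876. Book value $86,831.
Year 2: DB = ⌊$86,831 × 125%/7⌋ = $15,505; SL = ⌊$80,931/6⌋ = $13,488 → take DB $15,505. Book value $71,326.
Year 3: DB = ⌊$71,326 × 125%/7⌋ = $12,736; SL = ⌊$65,426/5⌋ = $13,085 → take SL $13,085. Book value $58,241.

$13,085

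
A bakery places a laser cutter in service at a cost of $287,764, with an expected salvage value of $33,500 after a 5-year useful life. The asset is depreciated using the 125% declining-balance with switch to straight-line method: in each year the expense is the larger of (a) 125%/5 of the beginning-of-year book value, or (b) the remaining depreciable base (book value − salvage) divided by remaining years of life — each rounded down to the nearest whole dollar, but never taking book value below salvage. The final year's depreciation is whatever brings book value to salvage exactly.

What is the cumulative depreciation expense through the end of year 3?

$168,685

Depreciable base = $287,764 − $33,500 = $254,264.
Year 1: DB = ⌊$287,764 × 125%/5⌋ = $71,941; SL = ⌊$254,264/5⌋ = $50,852 → take DB $71,941. Book value $215,823.
Year 2: DB = ⌊$215,823 × 125%/5⌋ = $53,955; SL = ⌊$182,323/4⌋ = $45,580 → take DB $53,955. Book value $161,868.
Year 3: DB = ⌊$161,868 × 125%/5⌋ = $40,467; SL = ⌊$128,368/3⌋ = $42,789 → take SL $42,789. Book value $119,079.
Accumulated through year 3 = $287,764 − $119,079 = $168,685.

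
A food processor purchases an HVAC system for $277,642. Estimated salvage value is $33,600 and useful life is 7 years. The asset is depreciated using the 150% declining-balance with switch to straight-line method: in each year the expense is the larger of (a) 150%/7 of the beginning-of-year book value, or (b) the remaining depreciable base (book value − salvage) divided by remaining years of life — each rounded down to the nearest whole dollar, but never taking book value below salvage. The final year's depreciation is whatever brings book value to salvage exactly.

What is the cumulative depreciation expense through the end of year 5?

$195,898

Depreciable base = $277,642 − $33,600 = $244,042.
Year 1: DB = ⌊$277,642 × 150%/7⌋ = $59,494; SL = ⌊$244,042/7⌋ = $34,863 → take DB $59,494. Book value $218,148.
Year 2: DB = ⌊$218,148 × 150%/7⌋ = $46,746; SL = ⌊$184,548/6⌋ = $30,758 → take DB $46,746. Book value $171,402.
Year 3: DB = ⌊$171,402 × 150%/7⌋ = $36,729; SL = ⌊$137,802/5⌋ = $27,560 → take DB $36,729. Book value $134,673.
Year 4: DB = ⌊$134,673 × 150%/7⌋ = $28,858; SL = ⌊$101,073/4⌋ = $25,268 → take DB $28,858. Book value $105,815.
Year 5: DB = ⌊$105,815 × 150%/7⌋ = $22,674; SL = ⌊$72,215/3⌋ = $24,071 → take SL $24,071. Book value $81,744.
Accumulated through year 5 = $277,642 − $81,744 = $195,898.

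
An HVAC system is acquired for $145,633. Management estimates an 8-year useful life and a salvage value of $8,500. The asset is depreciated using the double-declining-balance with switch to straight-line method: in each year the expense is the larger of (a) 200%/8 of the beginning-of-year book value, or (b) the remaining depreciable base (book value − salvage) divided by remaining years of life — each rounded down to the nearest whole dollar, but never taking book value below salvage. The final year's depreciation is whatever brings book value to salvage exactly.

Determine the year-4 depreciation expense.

Depreciable base = $145,633 − $8,500 = $137,133.
Year 1: DB = ⌊$145,633 × 200%/8⌋ = $36,408; SL = ⌊$137,133/8⌋ = $17,141 → take DB $36,408. Book value $109,225.
Year 2: DB = ⌊$109,225 × 200%/8⌋ = $27,306; SL = ⌊$100,725/7⌋ = $14,389 → take DB $27,306. Book value $81,919.
Year 3: DB = ⌊$81,919 × 200%/8⌋ = $20,479; SL = ⌊$73,419/6⌋ = $12,236 → take DB $20,479. Book value $61,440.
Year 4: DB = ⌊$61,440 × 200%/8⌋ = $15,360; SL = ⌊$52,940/5⌋ = $10,588 → take DB $15,360. Book value $46,080.

$15,360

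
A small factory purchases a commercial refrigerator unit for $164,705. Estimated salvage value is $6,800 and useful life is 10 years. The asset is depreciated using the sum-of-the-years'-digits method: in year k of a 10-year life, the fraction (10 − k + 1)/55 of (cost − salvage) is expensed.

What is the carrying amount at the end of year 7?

Depreciable base = $164,705 − $6,800 = $157,905.
Sum of the years' digits = 10+9+8+7+6+5+4+3+2+1 = 55.
Year 1: $157,905 × 10/55 = $28,710. Book value $135,995.
Year 2: $157,905 × 9/55 = $25,839. Book value $110,156.
Year 3: $157,905 × 8/55 = $22,968. Book value $87,188.
Year 4: $157,905 × 7/55 = $20,097. Book value $67,091.
Year 5: $157,905 × 6/55 = $17,226. Book value $49,865.
Year 6: $157,905 × 5/55 = $14,355. Book value $35,510.
Year 7: $157,905 × 4/55 = $11,484. Book value $24,026.

$24,026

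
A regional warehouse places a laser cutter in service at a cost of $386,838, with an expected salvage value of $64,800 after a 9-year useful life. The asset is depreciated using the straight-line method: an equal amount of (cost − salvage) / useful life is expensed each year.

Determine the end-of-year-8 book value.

$100,582

Depreciable base = $386,838 − $64,800 = $322,038.
Annual expense = $322,038 / 9 = $35,782.
End of year 1: book value $351,056.
End of year 2: book value $315,274.
End of year 3: book value $279,492.
End of year 4: book value $243,710.
End of year 5: book value $207,928.
End of year 6: book value $172,146.
End of year 7: book value $136,364.
End of year 8: book value $100,582.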